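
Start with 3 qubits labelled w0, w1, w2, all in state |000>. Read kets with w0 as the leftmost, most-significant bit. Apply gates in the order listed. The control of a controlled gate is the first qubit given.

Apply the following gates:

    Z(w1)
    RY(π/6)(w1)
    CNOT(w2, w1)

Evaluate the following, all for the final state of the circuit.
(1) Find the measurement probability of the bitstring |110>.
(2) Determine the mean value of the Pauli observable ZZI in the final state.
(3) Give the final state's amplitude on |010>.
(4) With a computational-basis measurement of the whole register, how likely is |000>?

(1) The probability of measuring |110> is 0.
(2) The observable ZZI averages to sqrt(3)/2.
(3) The final state's coefficient on |010> equals -sqrt(2)/4 + sqrt(6)/4.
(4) Outcome |000> occurs with probability sqrt(3)/4 + 1/2.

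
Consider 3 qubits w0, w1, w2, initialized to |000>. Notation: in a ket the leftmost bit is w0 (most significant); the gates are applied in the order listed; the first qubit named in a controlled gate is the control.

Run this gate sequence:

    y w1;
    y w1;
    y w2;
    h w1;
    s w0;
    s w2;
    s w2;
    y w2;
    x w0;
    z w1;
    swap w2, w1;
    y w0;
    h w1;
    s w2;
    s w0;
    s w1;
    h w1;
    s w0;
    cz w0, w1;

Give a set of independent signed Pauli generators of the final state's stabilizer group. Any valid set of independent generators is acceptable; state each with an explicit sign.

The stabilizer group can be generated by -IYI, -IIY, +ZII, among other valid generating sets.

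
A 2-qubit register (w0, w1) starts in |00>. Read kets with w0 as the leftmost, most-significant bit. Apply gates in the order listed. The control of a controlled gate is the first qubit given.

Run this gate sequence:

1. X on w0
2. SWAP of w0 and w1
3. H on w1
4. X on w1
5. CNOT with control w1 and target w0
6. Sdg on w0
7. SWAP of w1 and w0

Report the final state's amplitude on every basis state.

After the circuit, the state carries amplitude -sqrt(2)/2 on |00>, 0 on |01>, 0 on |10>, -sqrt(2)*I/2 on |11>.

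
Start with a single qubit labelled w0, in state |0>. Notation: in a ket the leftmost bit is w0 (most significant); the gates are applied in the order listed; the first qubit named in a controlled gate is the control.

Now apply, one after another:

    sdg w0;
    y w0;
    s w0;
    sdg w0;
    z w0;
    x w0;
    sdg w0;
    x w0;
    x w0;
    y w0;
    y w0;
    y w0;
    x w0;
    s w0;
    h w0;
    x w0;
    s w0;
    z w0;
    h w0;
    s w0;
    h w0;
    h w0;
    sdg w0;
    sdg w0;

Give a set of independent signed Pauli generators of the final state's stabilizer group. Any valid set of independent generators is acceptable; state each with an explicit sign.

One valid set of independent stabilizer generators is +X (any independent generating set of the same group is equally correct). Key observation: steps 20-23 multiply out to the identity, so the circuit reduces to the remaining gates.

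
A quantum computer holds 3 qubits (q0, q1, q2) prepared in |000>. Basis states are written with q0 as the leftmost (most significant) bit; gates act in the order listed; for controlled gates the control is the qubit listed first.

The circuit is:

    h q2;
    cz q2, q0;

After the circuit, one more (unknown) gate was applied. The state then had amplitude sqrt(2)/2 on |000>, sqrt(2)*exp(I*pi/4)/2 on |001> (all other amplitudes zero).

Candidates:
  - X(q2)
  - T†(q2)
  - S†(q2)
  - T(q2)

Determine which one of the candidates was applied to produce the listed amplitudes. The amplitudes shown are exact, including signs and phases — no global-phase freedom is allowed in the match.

The unique candidate consistent with the amplitudes is T(q2).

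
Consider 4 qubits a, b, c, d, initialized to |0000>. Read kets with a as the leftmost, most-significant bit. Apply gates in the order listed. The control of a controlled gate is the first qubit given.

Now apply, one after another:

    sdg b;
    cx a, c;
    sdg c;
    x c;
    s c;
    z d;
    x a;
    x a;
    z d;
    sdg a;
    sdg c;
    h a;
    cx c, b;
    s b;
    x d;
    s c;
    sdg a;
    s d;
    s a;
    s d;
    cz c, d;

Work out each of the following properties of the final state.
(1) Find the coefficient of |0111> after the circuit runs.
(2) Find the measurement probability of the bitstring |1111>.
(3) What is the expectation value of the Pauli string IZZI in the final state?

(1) The amplitude on |0111> is -sqrt(2)/2.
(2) A full measurement returns |1111> with probability 1/2.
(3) The expectation value of IZZI is 1.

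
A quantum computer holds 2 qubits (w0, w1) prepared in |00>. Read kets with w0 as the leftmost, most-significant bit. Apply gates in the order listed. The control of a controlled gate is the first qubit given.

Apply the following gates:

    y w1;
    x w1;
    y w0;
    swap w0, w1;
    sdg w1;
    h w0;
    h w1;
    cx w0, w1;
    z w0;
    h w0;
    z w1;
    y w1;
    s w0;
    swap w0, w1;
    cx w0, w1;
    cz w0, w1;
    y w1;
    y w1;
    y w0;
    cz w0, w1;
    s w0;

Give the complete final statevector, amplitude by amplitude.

After the circuit, the state carries amplitude 0 on |00>, -sqrt(2)*I/2 on |01>, -sqrt(2)/2 on |10>, 0 on |11>.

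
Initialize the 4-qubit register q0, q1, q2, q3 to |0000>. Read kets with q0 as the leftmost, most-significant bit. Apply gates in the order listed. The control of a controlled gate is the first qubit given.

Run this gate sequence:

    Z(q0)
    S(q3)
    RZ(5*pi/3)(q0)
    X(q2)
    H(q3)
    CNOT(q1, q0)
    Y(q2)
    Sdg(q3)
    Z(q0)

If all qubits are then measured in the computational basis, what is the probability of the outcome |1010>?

A full measurement returns |1010> with probability 0.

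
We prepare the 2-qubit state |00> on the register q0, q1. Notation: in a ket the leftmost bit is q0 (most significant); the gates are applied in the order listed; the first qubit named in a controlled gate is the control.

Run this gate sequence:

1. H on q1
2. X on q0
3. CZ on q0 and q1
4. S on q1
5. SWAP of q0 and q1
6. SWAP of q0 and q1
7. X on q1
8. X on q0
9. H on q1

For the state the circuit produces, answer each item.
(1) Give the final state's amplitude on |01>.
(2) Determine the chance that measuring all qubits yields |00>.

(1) The amplitude on |01> is -1/2 - I/2.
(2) A full measurement returns |00> with probability 1/2.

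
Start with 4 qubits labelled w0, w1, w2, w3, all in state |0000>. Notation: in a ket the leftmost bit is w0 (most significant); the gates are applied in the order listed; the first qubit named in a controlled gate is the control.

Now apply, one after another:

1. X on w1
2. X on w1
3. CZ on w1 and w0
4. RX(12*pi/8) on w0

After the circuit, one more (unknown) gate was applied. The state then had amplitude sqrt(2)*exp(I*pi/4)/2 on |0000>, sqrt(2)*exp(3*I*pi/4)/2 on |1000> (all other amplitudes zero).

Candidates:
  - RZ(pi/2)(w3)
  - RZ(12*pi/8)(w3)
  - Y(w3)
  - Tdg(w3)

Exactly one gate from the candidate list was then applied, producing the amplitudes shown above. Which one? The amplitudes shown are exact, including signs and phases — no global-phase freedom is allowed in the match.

The unique candidate consistent with the amplitudes is RZ(12*pi/8)(w3). Key observation: the block from step 1 through step 2 cancels to the identity and can be dropped.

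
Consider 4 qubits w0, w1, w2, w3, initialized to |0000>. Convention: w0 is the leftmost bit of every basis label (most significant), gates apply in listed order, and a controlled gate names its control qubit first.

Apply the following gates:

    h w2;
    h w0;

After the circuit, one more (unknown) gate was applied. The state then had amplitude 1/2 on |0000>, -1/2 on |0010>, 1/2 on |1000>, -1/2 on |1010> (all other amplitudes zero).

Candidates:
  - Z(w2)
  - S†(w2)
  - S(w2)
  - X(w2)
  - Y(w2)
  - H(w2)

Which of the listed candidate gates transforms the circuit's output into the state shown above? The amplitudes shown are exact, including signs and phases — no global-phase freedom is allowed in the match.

It was Z(w2) that produced the state shown.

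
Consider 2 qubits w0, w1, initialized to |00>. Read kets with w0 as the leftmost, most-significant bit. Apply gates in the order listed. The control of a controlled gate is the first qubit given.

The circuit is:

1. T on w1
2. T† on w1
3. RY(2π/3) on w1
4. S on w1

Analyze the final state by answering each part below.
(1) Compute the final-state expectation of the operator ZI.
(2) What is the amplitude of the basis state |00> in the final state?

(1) The observable ZI averages to 1.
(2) The final state's coefficient on |00> equals 1/2.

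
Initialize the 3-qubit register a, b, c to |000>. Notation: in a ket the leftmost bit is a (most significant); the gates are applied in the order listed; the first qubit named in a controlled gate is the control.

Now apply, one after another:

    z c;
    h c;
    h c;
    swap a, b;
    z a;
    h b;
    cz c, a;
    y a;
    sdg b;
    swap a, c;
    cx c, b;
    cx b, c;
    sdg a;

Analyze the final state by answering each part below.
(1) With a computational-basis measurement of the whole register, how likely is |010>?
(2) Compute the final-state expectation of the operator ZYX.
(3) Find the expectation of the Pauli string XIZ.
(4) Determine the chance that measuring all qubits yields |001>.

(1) Outcome |010> occurs with probability 1/2.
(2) The observable ZYX averages to 1.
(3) The expectation value of XIZ is 0.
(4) Outcome |001> occurs with probability 1/2.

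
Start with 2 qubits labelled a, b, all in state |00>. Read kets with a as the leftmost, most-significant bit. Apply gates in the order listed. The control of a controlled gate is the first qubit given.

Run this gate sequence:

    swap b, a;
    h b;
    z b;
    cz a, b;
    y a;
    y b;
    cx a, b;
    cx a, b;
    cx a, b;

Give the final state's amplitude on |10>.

|10> carries amplitude -sqrt(2)/2 in the final state.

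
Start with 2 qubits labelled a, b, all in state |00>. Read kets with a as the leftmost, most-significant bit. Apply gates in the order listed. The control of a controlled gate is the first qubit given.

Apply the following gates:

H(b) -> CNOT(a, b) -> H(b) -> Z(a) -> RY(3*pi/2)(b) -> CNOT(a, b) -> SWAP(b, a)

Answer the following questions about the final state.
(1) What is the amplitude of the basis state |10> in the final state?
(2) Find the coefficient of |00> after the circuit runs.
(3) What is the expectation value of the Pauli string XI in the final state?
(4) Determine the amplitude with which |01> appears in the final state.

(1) The final state's coefficient on |10> equals sqrt(2)/2.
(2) The final state's coefficient on |00> equals -sqrt(2)/2.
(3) The expectation value of XI is -1.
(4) The amplitude on |01> is 0.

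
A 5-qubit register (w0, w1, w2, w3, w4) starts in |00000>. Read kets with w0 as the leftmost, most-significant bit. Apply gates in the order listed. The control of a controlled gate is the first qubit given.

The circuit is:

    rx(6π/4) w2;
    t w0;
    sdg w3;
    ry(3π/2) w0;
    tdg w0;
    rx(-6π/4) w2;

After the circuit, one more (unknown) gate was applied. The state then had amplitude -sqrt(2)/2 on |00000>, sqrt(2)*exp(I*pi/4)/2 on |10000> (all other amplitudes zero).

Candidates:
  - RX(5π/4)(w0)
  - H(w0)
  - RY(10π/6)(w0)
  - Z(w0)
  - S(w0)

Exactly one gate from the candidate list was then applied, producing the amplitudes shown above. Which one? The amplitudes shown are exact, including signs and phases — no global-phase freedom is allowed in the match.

It was S(w0) that produced the state shown.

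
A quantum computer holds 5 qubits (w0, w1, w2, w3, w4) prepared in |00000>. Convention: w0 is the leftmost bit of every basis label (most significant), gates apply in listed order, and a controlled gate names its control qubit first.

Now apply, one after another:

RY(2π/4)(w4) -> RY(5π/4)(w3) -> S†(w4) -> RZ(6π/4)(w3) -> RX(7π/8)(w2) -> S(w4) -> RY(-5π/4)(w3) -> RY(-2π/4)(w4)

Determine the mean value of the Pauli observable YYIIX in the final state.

The observable YYIIX averages to 0.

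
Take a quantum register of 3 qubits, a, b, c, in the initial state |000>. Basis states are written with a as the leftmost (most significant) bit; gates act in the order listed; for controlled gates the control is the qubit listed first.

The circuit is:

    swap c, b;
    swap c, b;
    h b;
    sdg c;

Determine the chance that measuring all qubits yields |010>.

Outcome |010> occurs with probability 1/2. Key observation: gates 1-2 undo each other exactly, leaving only the rest of the circuit to track.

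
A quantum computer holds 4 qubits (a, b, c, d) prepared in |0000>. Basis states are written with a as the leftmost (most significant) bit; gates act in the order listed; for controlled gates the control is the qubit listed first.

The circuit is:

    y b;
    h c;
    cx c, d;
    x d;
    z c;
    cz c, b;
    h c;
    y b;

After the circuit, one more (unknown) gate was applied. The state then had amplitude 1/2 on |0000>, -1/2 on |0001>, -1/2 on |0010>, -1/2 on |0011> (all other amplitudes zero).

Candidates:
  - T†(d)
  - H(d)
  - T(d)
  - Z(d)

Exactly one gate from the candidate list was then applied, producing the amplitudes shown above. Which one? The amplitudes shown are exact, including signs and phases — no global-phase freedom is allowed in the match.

It was Z(d) that produced the state shown.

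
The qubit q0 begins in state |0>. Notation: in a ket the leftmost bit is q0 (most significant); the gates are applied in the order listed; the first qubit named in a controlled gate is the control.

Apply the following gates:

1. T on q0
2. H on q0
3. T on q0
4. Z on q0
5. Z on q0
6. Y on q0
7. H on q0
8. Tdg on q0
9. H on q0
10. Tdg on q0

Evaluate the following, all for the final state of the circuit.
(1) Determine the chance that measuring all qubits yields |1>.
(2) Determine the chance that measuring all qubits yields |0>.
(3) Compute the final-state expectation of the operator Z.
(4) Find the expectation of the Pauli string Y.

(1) The probability of measuring |1> is 3/4.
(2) Outcome |0> occurs with probability 1/4.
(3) In the final state, Z has expectation -1/2.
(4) The expectation value of Y is sqrt(2)/4 + 1/2.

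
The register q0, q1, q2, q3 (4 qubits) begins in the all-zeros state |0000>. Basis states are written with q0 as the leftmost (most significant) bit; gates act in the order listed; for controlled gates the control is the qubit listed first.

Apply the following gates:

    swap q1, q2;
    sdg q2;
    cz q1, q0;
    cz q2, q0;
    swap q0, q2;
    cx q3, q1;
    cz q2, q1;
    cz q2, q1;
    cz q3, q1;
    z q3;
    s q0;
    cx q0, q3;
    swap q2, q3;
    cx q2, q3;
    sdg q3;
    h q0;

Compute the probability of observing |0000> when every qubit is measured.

The probability of measuring |0000> is 1/2. Key observation: the block from step 7 through step 8 cancels to the identity and can be dropped.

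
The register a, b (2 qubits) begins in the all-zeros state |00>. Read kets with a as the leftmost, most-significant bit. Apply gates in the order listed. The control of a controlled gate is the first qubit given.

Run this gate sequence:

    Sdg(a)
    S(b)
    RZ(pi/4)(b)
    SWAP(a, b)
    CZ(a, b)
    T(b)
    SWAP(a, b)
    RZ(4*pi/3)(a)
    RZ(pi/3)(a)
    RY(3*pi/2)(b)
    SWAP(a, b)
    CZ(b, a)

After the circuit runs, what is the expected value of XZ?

The observable XZ averages to -1.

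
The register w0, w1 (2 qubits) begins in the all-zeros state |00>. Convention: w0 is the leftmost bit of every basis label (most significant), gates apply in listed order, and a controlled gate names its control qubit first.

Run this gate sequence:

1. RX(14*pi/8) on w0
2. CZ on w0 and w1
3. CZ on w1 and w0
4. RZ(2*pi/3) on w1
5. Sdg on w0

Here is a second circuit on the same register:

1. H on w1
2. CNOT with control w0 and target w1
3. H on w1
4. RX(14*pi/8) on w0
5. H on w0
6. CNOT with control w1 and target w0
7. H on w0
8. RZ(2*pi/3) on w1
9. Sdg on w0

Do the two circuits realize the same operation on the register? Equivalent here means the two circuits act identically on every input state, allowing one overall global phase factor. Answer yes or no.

No — the two circuits implement different unitaries, even allowing a global phase.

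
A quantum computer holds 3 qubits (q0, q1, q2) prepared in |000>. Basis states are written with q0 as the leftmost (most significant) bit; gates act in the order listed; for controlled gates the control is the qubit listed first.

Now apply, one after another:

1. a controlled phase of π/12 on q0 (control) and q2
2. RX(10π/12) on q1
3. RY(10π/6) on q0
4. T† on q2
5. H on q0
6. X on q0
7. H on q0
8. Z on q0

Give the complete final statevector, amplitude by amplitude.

The resulting statevector has amplitude -3*sqrt(2)/8 + sqrt(6)/8 on |000>, 0 on |001>, I*(sqrt(6) + 3*sqrt(2))/8 on |010>, 0 on |011>, -sqrt(2)/8 + sqrt(6)/8 on |100>, 0 on |101>, I*(-sqrt(6) - sqrt(2))/8 on |110>, 0 on |111>. Key observation: steps 5-8 multiply out to the identity, so the circuit reduces to the remaining gates.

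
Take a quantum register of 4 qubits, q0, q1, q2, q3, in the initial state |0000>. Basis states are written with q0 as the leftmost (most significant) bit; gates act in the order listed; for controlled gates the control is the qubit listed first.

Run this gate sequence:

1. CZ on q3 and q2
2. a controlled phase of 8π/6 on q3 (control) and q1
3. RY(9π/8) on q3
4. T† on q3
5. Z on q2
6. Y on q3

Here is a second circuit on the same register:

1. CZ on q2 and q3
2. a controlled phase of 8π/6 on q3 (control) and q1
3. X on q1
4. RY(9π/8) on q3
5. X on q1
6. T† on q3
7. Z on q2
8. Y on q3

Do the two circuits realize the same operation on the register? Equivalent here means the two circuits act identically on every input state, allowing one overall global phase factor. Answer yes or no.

Yes, they are equivalent — the unitaries differ by at most a global phase.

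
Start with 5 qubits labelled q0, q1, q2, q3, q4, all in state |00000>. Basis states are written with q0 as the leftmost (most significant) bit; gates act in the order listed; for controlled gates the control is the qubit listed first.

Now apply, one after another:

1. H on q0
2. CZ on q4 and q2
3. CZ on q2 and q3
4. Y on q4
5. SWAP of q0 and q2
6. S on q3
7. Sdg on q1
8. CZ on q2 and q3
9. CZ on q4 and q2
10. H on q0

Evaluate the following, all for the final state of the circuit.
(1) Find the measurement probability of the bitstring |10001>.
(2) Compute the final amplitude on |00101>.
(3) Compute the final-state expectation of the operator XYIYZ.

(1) A full measurement returns |10001> with probability 1/4.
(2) |00101> carries amplitude -I/2 in the final state.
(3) The observable XYIYZ averages to 0.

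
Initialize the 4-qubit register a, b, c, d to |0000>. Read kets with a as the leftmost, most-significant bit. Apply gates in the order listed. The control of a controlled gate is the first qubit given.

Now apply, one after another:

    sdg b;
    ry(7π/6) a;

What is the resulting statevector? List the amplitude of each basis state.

The resulting statevector has amplitude -sqrt(6)/4 + sqrt(2)/4 on |0000>, sqrt(2)/4 + sqrt(6)/4 on |1000>, and 0 on every other basis state.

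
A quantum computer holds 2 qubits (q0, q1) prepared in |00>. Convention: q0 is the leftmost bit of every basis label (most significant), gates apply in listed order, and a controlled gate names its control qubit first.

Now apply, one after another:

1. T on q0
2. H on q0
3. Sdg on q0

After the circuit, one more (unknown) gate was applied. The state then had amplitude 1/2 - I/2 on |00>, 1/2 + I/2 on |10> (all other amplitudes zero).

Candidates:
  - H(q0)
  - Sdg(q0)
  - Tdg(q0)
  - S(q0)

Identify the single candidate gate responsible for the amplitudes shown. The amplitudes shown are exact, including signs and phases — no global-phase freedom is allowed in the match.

It was H(q0) that produced the state shown.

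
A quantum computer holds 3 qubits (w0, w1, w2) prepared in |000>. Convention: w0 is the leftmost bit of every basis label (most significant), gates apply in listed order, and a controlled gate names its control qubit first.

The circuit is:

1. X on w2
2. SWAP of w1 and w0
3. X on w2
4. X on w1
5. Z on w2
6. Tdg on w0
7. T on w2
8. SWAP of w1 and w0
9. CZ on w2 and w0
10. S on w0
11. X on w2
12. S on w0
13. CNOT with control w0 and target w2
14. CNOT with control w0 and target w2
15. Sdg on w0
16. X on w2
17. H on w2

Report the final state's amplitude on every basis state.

The resulting statevector has amplitude sqrt(2)*I/2 on |100>, sqrt(2)*I/2 on |101>, and 0 on every other basis state. Key observation: steps 11-16 multiply out to the identity, so the circuit reduces to the remaining gates.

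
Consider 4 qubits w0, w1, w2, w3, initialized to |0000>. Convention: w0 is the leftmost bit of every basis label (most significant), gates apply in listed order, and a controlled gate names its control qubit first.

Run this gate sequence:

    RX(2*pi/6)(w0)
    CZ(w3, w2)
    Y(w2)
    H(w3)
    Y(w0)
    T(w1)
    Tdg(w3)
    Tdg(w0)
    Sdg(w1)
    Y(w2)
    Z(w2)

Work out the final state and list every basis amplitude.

After the circuit, the state carries amplitude -sqrt(2)/4 on |0000>, sqrt(2)*exp(3*I*pi/4)/4 on |0001>, sqrt(6)*exp(I*pi/4)/4 on |1000>, sqrt(6)/4 on |1001>, and 0 on every other basis state.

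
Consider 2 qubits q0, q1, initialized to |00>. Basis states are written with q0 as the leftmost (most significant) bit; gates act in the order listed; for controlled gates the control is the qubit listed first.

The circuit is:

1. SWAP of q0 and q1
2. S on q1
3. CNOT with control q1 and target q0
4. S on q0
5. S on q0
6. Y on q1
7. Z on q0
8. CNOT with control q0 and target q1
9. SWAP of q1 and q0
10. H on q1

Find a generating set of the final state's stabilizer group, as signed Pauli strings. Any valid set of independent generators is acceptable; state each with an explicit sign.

One valid set of independent stabilizer generators is +IX, -ZI (any independent generating set of the same group is equally correct).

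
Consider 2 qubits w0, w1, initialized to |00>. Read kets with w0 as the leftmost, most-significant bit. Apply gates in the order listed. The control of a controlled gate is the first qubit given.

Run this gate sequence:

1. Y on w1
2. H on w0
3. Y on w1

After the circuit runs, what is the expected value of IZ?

In the final state, IZ has expectation 1.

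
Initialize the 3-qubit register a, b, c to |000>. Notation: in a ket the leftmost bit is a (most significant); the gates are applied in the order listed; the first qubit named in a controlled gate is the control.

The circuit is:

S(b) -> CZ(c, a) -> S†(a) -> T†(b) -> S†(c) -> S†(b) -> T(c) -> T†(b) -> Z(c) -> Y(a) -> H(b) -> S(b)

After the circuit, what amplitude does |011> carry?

|011> carries amplitude 0 in the final state.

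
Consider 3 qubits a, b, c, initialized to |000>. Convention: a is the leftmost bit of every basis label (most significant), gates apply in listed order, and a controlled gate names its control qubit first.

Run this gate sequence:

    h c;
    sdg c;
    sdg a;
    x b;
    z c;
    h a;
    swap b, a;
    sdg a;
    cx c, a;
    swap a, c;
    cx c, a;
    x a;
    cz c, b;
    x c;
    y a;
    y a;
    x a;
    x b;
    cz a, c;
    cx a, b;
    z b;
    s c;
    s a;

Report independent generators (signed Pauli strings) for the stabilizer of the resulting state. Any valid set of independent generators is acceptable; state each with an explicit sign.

One valid set of independent stabilizer generators is +IXZ, +IZX, -ZII (any independent generating set of the same group is equally correct).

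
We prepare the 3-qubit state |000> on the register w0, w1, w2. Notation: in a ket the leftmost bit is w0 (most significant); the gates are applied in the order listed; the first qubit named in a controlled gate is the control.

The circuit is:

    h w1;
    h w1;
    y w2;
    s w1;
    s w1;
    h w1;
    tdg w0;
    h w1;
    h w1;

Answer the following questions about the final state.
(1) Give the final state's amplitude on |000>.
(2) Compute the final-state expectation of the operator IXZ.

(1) The final state's coefficient on |000> equals 0.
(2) The observable IXZ averages to -1.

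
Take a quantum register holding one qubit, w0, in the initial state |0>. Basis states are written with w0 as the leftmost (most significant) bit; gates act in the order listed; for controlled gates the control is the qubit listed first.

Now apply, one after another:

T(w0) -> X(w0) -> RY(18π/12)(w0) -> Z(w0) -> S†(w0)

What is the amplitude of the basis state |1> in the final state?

|1> carries amplitude -sqrt(2)*I/2 in the final state.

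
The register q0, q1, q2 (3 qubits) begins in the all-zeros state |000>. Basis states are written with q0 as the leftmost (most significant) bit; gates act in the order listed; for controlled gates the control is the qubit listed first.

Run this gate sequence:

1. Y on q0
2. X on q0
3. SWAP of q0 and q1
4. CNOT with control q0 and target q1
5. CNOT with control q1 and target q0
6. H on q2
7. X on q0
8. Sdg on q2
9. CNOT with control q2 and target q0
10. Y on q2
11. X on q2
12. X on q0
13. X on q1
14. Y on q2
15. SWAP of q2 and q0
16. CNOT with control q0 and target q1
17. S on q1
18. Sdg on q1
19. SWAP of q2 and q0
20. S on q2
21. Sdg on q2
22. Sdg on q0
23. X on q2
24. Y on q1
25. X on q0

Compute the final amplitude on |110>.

The amplitude on |110> is sqrt(2)/2. Key observation: gates 17-18 undo each other exactly, leaving only the rest of the circuit to track.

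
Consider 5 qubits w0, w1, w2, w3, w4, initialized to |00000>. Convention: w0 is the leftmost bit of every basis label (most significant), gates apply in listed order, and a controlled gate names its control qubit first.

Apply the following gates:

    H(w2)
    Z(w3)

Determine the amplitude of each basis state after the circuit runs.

The resulting statevector has amplitude sqrt(2)/2 on |00000>, sqrt(2)/2 on |00100>, and 0 on every other basis state.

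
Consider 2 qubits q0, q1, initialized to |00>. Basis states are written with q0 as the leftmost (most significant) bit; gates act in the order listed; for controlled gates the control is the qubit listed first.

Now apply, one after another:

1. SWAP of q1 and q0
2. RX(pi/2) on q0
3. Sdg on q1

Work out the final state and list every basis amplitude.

The resulting statevector has amplitude sqrt(2)/2 on |00>, 0 on |01>, -sqrt(2)*I/2 on |10>, 0 on |11>.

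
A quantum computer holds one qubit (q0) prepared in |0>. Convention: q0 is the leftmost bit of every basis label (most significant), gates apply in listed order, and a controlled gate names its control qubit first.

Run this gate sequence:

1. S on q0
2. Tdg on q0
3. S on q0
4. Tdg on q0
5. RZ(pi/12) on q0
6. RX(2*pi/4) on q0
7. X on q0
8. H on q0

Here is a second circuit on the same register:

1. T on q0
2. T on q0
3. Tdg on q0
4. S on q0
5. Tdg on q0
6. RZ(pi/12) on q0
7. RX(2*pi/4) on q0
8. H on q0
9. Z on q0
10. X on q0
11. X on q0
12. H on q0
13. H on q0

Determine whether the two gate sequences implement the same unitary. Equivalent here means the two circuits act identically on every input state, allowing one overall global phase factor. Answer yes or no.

Yes — the two circuits implement the same unitary up to a global phase.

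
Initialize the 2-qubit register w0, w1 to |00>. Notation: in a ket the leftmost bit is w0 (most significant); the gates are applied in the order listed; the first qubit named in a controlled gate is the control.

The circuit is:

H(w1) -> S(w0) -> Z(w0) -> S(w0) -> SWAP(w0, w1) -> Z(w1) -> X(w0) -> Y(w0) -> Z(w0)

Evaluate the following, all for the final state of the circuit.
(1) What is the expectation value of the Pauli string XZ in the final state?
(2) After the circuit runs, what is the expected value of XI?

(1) In the final state, XZ has expectation 1.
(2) The observable XI averages to 1.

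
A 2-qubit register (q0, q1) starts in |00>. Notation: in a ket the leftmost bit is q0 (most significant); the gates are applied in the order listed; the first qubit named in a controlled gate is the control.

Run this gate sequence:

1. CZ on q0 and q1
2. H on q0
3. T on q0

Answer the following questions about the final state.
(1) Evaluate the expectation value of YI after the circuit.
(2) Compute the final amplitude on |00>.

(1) In the final state, YI has expectation sqrt(2)/2.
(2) The amplitude on |00> is sqrt(2)/2.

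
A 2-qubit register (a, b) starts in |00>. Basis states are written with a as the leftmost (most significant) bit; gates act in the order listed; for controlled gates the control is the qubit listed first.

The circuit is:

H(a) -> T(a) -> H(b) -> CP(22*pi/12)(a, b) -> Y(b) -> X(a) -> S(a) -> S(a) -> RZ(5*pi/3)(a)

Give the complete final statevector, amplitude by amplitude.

The final amplitudes are exp(3*I*pi/4)/2 on |00>, -exp(11*I*pi/12)/2 on |01>, -exp(I*pi/3)/2 on |10>, exp(I*pi/3)/2 on |11>.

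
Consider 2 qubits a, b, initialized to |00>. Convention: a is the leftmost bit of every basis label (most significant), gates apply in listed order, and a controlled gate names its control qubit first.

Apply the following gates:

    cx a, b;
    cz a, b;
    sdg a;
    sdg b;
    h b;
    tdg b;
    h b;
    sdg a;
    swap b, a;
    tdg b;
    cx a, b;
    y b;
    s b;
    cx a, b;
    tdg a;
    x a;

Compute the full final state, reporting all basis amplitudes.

After the circuit, the state carries amplitude 0 on |00>, 1/2 - exp(I*pi/4)/2 on |01>, 0 on |10>, -1/2 + exp(3*I*pi/4)/2 on |11>.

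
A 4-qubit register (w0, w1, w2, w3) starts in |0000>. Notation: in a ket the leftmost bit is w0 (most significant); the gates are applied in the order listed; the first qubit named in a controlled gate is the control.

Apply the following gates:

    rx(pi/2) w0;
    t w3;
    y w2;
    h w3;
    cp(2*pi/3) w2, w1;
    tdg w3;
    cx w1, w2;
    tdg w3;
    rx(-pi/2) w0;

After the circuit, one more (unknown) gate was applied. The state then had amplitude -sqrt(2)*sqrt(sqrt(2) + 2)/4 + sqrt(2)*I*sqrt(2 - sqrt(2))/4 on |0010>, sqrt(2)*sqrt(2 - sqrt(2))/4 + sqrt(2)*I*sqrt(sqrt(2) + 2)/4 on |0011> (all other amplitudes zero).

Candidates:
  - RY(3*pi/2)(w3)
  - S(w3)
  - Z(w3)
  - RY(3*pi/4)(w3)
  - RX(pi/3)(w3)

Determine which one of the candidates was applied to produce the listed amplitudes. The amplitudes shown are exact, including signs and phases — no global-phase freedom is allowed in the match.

The applied gate was RY(3*pi/4)(w3).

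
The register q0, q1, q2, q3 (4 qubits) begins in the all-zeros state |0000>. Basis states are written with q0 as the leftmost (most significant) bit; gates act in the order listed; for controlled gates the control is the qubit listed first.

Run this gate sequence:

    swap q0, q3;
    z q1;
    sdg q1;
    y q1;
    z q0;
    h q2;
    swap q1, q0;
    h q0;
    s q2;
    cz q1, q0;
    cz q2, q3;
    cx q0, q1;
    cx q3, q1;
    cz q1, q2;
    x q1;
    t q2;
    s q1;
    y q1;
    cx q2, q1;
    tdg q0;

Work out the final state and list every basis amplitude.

The final amplitudes are I/2 on |0000>, -exp(I*pi/4)/2 on |0110>, -I/2 on |1010>, -exp(3*I*pi/4)/2 on |1100>, and 0 on every other basis state.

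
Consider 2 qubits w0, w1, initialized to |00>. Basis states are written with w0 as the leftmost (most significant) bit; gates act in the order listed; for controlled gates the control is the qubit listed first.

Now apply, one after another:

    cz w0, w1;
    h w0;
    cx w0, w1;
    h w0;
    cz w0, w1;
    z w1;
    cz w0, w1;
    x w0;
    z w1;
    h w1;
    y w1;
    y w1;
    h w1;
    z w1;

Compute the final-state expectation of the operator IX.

In the final state, IX has expectation 0.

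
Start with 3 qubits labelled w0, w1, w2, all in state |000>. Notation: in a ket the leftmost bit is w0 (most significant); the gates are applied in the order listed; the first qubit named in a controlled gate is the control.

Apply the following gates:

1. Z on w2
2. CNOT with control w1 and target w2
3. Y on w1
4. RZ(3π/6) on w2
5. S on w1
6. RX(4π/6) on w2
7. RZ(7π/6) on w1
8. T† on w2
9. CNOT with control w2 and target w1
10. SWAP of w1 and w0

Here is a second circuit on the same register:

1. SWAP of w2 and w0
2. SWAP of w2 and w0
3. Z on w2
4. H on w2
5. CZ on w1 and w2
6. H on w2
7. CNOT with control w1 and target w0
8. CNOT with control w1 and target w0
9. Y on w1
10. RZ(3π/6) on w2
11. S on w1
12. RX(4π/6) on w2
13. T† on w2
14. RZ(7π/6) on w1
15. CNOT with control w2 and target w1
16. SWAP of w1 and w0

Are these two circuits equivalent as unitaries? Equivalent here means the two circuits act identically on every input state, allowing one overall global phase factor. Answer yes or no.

Yes — the two circuits implement the same unitary up to a global phase.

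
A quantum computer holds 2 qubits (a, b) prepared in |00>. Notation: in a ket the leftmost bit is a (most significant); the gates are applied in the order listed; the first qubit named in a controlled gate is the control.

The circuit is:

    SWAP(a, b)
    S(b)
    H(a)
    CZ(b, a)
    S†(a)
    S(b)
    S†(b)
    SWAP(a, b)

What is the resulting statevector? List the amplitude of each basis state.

The resulting statevector has amplitude sqrt(2)/2 on |00>, -sqrt(2)*I/2 on |01>, 0 on |10>, 0 on |11>.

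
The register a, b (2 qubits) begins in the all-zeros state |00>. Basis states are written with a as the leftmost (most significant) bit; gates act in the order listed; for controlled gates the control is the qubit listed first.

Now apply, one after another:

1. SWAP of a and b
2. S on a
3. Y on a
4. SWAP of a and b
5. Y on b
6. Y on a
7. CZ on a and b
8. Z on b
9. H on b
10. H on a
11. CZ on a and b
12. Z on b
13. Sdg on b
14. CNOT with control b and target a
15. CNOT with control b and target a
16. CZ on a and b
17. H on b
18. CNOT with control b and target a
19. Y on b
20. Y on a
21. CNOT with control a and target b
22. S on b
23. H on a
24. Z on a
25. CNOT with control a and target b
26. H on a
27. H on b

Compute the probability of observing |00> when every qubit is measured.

A full measurement returns |00> with probability 1/2. Key observation: gates 14-15 undo each other exactly, leaving only the rest of the circuit to track.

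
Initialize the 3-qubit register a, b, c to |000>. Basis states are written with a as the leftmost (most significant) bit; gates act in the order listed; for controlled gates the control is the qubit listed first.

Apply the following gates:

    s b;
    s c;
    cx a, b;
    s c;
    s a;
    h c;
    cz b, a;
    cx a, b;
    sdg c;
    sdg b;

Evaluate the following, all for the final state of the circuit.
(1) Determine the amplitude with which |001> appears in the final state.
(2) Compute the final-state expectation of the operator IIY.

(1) |001> carries amplitude -sqrt(2)*I/2 in the final state.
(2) The expectation value of IIY is -1.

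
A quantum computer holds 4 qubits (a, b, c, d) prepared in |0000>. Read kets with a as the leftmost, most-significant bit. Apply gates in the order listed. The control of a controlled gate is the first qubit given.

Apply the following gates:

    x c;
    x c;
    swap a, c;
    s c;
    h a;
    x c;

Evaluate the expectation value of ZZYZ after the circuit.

The observable ZZYZ averages to 0.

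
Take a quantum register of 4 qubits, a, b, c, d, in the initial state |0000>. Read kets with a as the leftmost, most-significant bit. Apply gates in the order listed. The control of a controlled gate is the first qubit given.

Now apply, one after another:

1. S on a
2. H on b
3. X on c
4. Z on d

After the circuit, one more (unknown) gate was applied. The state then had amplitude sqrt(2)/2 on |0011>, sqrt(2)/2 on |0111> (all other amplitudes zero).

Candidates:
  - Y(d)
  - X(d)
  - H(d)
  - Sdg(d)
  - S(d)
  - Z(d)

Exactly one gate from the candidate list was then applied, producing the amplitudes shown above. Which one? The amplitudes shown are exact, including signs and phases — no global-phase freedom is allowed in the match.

The applied gate was X(d).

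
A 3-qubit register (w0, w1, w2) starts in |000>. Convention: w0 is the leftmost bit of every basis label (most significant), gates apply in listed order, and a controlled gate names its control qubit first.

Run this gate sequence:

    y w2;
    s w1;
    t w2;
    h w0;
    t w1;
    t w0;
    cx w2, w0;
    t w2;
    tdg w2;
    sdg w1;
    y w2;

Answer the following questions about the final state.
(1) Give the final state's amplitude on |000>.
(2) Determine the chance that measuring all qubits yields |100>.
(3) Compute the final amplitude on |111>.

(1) |000> carries amplitude sqrt(2)*I/2 in the final state.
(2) The probability of measuring |100> is 1/2.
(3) |111> carries amplitude 0 in the final state.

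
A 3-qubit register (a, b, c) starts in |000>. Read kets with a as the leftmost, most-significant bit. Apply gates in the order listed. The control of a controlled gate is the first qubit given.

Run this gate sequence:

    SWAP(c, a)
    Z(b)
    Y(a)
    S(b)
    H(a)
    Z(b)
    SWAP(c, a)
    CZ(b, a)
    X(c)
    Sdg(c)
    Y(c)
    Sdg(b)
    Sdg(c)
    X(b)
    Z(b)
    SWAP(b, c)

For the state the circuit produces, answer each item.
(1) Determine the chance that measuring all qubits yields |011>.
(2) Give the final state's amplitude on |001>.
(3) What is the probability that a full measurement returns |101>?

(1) A full measurement returns |011> with probability 1/2.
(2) |001> carries amplitude sqrt(2)*I/2 in the final state.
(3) Outcome |101> occurs with probability 0.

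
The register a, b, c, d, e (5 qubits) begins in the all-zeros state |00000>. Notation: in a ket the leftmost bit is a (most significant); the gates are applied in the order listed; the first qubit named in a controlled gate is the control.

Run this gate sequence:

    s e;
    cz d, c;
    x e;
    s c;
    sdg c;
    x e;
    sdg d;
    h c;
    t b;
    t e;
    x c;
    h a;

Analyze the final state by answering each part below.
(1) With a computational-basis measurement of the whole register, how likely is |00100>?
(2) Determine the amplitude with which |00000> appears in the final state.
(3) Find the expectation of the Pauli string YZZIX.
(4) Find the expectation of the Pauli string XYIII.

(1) The probability of measuring |00100> is 1/4. Key observation: gates 3-6 undo each other exactly, leaving only the rest of the circuit to track.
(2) The final state's coefficient on |00000> equals 1/2.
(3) In the final state, YZZIX has expectation 0.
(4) In the final state, XYIII has expectation 0.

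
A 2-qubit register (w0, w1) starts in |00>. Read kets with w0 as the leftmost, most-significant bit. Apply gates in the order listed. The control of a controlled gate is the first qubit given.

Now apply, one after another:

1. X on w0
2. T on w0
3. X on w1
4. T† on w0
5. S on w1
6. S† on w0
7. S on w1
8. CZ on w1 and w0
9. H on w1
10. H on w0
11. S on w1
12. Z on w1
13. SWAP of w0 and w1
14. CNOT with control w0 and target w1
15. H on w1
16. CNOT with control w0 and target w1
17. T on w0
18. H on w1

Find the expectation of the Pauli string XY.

In the final state, XY has expectation -sqrt(2)/2.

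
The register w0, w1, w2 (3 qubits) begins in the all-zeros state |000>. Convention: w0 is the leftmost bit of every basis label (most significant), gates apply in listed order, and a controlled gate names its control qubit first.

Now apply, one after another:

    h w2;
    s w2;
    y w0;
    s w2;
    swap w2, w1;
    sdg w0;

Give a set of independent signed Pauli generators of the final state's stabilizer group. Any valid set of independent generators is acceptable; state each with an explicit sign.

One valid set of independent stabilizer generators is -IXI, -ZII, +IIZ (any independent generating set of the same group is equally correct).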